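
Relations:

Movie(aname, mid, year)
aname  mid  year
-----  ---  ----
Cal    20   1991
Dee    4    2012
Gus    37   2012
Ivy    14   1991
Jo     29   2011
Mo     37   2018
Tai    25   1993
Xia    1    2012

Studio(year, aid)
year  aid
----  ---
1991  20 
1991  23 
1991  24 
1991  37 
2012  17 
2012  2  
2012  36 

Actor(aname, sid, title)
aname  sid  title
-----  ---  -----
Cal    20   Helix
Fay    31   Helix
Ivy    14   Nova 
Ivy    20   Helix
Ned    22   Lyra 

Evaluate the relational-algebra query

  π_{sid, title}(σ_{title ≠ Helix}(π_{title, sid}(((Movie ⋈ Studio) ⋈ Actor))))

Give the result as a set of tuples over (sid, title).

{(14, Nova)}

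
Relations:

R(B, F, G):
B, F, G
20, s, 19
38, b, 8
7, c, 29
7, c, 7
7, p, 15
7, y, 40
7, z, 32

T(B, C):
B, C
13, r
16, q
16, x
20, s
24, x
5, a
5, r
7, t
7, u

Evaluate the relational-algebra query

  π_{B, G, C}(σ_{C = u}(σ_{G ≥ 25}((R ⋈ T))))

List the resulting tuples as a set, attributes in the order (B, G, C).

{(7, 29, u), (7, 32, u), (7, 40, u)}

R ⋈ T (natural join on B): {(20, s, 19, s), (7, c, 29, t), (7, c, 29, u), (7, c, 7, t), (7, c, 7, u), (7, p, 15, t), (7, p, 15, u), (7, y, 40, t), (7, y, 40, u), (7, z, 32, t), (7, z, 32, u)}
Apply σ_{G ≥ 25}; surviving tuples: {(7, c, 29, t), (7, c, 29, u), (7, y, 40, t), (7, y, 40, u), (7, z, 32, t), (7, z, 32, u)}
Apply σ_{C = u}; surviving tuples: {(7, c, 29, u), (7, y, 40, u), (7, z, 32, u)}
Keep only column(s) B, G, C: {(7, 29, u), (7, 32, u), (7, 40, u)}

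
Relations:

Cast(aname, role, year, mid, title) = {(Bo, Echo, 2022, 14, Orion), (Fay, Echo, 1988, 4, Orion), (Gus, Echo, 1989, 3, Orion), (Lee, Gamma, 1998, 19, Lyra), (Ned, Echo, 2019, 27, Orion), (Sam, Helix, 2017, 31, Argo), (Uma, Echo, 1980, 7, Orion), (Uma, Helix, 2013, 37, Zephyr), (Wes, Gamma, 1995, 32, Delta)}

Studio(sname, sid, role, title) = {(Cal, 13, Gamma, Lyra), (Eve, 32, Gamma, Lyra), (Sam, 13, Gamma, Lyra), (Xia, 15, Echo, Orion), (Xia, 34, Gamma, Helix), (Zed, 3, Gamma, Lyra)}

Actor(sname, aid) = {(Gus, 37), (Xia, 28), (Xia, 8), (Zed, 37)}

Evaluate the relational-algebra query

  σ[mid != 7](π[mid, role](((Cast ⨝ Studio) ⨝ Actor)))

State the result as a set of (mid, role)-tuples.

Joining Cast and Studio on role, title yields {(Bo, Echo, 2022, 14, Orion, Xia, 15), (Fay, Echo, 1988, 4, Orion, Xia, 15), (Gus, Echo, 1989, 3, Orion, Xia, 15), (Lee, Gamma, 1998, 19, Lyra, Cal, 13), (Lee, Gamma, 1998, 19, Lyra, Eve, 32), (Lee, Gamma, 1998, 19, Lyra, Sam, 13), (Lee, Gamma, 1998, 19, Lyra, Zed, 3), (Ned, Echo, 2019, 27, Orion, Xia, 15), (Uma, Echo, 1980, 7, Orion, Xia, 15)}.
Joining (Cast ⨝ Studio) and Actor on sname yields {(Bo, Echo, 2022, 14, Orion, Xia, 15, 28), (Bo, Echo, 2022, 14, Orion, Xia, 15, 8), (Fay, Echo, 1988, 4, Orion, Xia, 15, 28), (Fay, Echo, 1988, 4, Orion, Xia, 15, 8), (Gus, Echo, 1989, 3, Orion, Xia, 15, 28), (Gus, Echo, 1989, 3, Orion, Xia, 15, 8), (Lee, Gamma, 1998, 19, Lyra, Zed, 3, 37), (Ned, Echo, 2019, 27, Orion, Xia, 15, 28), (Ned, Echo, 2019, 27, Orion, Xia, 15, 8), (Uma, Echo, 1980, 7, Orion, Xia, 15, 28), (Uma, Echo, 1980, 7, Orion, Xia, 15, 8)}.
π_{mid, role} gives {(14, Echo), (19, Gamma), (27, Echo), (3, Echo), (4, Echo), (7, Echo)} (5 duplicate(s) eliminated).
σ[mid != 7]: keep tuples satisfying mid != 7 → {(14, Echo), (19, Gamma), (27, Echo), (3, Echo), (4, Echo)}

{(14, Echo), (19, Gamma), (27, Echo), (3, Echo), (4, Echo)}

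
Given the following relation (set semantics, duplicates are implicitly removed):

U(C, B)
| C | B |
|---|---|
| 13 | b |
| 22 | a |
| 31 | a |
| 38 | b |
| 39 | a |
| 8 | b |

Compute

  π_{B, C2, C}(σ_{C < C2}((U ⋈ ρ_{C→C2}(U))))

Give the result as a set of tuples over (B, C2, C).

ρ[C→C2]: schema becomes (C2, B); tuples unchanged.
U ⋈ ρ_{C→C2}(U) (natural join on B): {(13, b, 13), (13, b, 38), (13, b, 8), (22, a, 22), (22, a, 31), (22, a, 39), (31, a, 22), (31, a, 31), (31, a, 39), (38, b, 13), (38, b, 38), (38, b, 8), (39, a, 22), (39, a, 31), (39, a, 39), (8, b, 13), (8, b, 38), (8, b, 8)}
σ[C < C2]: keep tuples satisfying C < C2 → {(13, b, 38), (22, a, 31), (22, a, 39), (31, a, 39), (8, b, 13), (8, b, 38)}
π_{B, C2, C} gives {(a, 31, 22), (a, 39, 22), (a, 39, 31), (b, 13, 8), (b, 38, 13), (b, 38, 8)}.

{(a, 31, 22), (a, 39, 22), (a, 39, 31), (b, 13, 8), (b, 38, 13), (b, 38, 8)}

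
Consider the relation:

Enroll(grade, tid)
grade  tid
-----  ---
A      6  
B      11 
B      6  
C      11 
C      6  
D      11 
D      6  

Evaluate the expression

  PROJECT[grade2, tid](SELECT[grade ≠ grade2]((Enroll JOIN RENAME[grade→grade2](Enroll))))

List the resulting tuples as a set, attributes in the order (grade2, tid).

{(A, 6), (B, 11), (B, 6), (C, 11), (C, 6), (D, 11), (D, 6)}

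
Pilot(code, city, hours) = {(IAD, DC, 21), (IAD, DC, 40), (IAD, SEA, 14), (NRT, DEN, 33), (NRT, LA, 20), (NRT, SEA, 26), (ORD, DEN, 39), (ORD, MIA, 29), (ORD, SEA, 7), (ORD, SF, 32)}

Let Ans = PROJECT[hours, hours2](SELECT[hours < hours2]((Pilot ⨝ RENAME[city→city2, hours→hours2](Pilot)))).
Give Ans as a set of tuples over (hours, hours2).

{(14, 21), (14, 40), (20, 26), (20, 33), (21, 40), (26, 33), (29, 32), (29, 39), (32, 39), (7, 29), (7, 32), (7, 39)}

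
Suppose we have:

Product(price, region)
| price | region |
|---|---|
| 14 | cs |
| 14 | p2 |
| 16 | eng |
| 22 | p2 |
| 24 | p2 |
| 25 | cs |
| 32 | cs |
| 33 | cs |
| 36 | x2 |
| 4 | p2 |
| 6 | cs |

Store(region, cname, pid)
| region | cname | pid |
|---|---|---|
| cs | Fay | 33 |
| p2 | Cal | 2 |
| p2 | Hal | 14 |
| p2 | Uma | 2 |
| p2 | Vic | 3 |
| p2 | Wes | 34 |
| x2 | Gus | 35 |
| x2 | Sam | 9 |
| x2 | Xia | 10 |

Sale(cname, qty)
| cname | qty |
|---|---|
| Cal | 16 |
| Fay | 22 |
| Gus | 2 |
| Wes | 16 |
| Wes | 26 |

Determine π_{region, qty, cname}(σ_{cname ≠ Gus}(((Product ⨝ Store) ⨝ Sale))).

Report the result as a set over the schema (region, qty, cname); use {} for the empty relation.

{(cs, 22, Fay), (p2, 16, Cal), (p2, 16, Wes), (p2, 26, Wes)}

Product ⋈ Store (natural join on region): {(14, cs, Fay, 33), (14, p2, Cal, 2), (14, p2, Hal, 14), (14, p2, Uma, 2), (14, p2, Vic, 3), (14, p2, Wes, 34), (22, p2, Cal, 2), (22, p2, Hal, 14), (22, p2, Uma, 2), (22, p2, Vic, 3), (22, p2, Wes, 34), (24, p2, Cal, 2), (24, p2, Hal, 14), (24, p2, Uma, 2), (24, p2, Vic, 3), (24, p2, Wes, 34), (25, cs, Fay, 33), (32, cs, Fay, 33), (33, cs, Fay, 33), (36, x2, Gus, 35), (36, x2, Sam, 9), (36, x2, Xia, 10), (4, p2, Cal, 2), (4, p2, Hal, 14), (4, p2, Uma, 2), (4, p2, Vic, 3), (4, p2, Wes, 34), (6, cs, Fay, 33)}
(Product ⨝ Store) ⋈ Sale (natural join on cname): {(14, cs, Fay, 33, 22), (14, p2, Cal, 2, 16), (14, p2, Wes, 34, 16), (14, p2, Wes, 34, 26), (22, p2, Cal, 2, 16), (22, p2, Wes, 34, 16), (22, p2, Wes, 34, 26), (24, p2, Cal, 2, 16), (24, p2, Wes, 34, 16), (24, p2, Wes, 34, 26), (25, cs, Fay, 33, 22), (32, cs, Fay, 33, 22), (33, cs, Fay, 33, 22), (36, x2, Gus, 35, 2), (4, p2, Cal, 2, 16), (4, p2, Wes, 34, 16), (4, p2, Wes, 34, 26), (6, cs, Fay, 33, 22)}
Apply σ_{cname ≠ Gus}; surviving tuples: {(14, cs, Fay, 33, 22), (14, p2, Cal, 2, 16), (14, p2, Wes, 34, 16), (14, p2, Wes, 34, 26), (22, p2, Cal, 2, 16), (22, p2, Wes, 34, 16), (22, p2, Wes, 34, 26), (24, p2, Cal, 2, 16), (24, p2, Wes, 34, 16), (24, p2, Wes, 34, 26), (25, cs, Fay, 33, 22), (32, cs, Fay, 33, 22), (33, cs, Fay, 33, 22), (4, p2, Cal, 2, 16), (4, p2, Wes, 34, 16), (4, p2, Wes, 34, 26), (6, cs, Fay, 33, 22)}
Keep only column(s) region, qty, cname (13 duplicate(s) eliminated): {(cs, 22, Fay), (p2, 16, Cal), (p2, 16, Wes), (p2, 26, Wes)}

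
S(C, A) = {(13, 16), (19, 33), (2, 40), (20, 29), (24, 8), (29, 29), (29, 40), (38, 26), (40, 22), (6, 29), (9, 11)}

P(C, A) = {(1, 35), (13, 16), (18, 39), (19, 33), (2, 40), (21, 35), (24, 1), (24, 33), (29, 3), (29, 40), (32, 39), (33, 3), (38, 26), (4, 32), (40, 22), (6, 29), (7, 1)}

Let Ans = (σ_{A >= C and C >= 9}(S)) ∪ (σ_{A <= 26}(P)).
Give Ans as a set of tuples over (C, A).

{(13, 16), (19, 33), (20, 29), (24, 1), (29, 29), (29, 3), (29, 40), (33, 3), (38, 26), (40, 22), (7, 1), (9, 11)}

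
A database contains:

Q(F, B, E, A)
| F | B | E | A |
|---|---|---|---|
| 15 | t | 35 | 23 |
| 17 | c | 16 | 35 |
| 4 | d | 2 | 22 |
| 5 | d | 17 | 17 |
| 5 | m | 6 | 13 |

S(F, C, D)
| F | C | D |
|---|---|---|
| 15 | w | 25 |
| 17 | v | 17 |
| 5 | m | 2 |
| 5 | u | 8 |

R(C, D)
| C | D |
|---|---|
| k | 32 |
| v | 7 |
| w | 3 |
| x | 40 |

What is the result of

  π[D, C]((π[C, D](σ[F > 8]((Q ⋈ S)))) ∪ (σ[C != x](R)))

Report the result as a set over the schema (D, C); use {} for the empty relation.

Natural join on F: {(15, t, 35, 23, w, 25), (17, c, 16, 35, v, 17), (5, d, 17, 17, m, 2), (5, d, 17, 17, u, 8), (5, m, 6, 13, m, 2), (5, m, 6, 13, u, 8)}
σ[F > 8]: keep tuples satisfying F > 8 → {(15, t, 35, 23, w, 25), (17, c, 16, 35, v, 17)}
π[C, D]: project onto (C, D) → {(v, 17), (w, 25)}
σ[C != x]: keep tuples satisfying C != x → {(k, 32), (v, 7), (w, 3)}
Taking the union: {(k, 32), (v, 17), (v, 7), (w, 25), (w, 3)}
π[D, C]: project onto (D, C) → {(17, v), (25, w), (3, w), (32, k), (7, v)}

{(17, v), (25, w), (3, w), (32, k), (7, v)}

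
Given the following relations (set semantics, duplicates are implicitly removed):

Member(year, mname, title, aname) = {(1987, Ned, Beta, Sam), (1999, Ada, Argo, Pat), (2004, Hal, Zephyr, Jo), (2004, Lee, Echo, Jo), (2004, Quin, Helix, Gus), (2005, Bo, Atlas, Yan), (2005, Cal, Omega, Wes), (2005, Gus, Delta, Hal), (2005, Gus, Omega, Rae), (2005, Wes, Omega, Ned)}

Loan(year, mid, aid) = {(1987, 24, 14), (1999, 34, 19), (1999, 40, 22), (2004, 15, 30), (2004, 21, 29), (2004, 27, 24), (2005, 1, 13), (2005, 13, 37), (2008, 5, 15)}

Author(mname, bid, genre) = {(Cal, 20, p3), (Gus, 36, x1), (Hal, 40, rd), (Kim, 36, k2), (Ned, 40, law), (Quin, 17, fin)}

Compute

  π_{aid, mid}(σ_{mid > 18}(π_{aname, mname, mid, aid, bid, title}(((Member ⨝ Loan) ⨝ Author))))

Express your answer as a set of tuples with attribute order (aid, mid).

{(14, 24), (24, 27), (29, 21)}

Natural join on year: {(1987, Ned, Beta, Sam, 24, 14), (1999, Ada, Argo, Pat, 34, 19), (1999, Ada, Argo, Pat, 40, 22), (2004, Hal, Zephyr, Jo, 15, 30), (2004, Hal, Zephyr, Jo, 21, 29), (2004, Hal, Zephyr, Jo, 27, 24), (2004, Lee, Echo, Jo, 15, 30), (2004, Lee, Echo, Jo, 21, 29), (2004, Lee, Echo, Jo, 27, 24), (2004, Quin, Helix, Gus, 15, 30), (2004, Quin, Helix, Gus, 21, 29), (2004, Quin, Helix, Gus, 27, 24), (2005, Bo, Atlas, Yan, 1, 13), (2005, Bo, Atlas, Yan, 13, 37), (2005, Cal, Omega, Wes, 1, 13), (2005, Cal, Omega, Wes, 13, 37), (2005, Gus, Delta, Hal, 1, 13), (2005, Gus, Delta, Hal, 13, 37), (2005, Gus, Omega, Rae, 1, 13), (2005, Gus, Omega, Rae, 13, 37), (2005, Wes, Omega, Ned, 1, 13), (2005, Wes, Omega, Ned, 13, 37)}
Natural join on mname: {(1987, Ned, Beta, Sam, 24, 14, 40, law), (2004, Hal, Zephyr, Jo, 15, 30, 40, rd), (2004, Hal, Zephyr, Jo, 21, 29, 40, rd), (2004, Hal, Zephyr, Jo, 27, 24, 40, rd), (2004, Quin, Helix, Gus, 15, 30, 17, fin), (2004, Quin, Helix, Gus, 21, 29, 17, fin), (2004, Quin, Helix, Gus, 27, 24, 17, fin), (2005, Cal, Omega, Wes, 1, 13, 20, p3), (2005, Cal, Omega, Wes, 13, 37, 20, p3), (2005, Gus, Delta, Hal, 1, 13, 36, x1), (2005, Gus, Delta, Hal, 13, 37, 36, x1), (2005, Gus, Omega, Rae, 1, 13, 36, x1), (2005, Gus, Omega, Rae, 13, 37, 36, x1)}
Keep only column(s) aname, mname, mid, aid, bid, title: {(Gus, Quin, 15, 30, 17, Helix), (Gus, Quin, 21, 29, 17, Helix), (Gus, Quin, 27, 24, 17, Helix), (Hal, Gus, 1, 13, 36, Delta), (Hal, Gus, 13, 37, 36, Delta), (Jo, Hal, 15, 30, 40, Zephyr), (Jo, Hal, 21, 29, 40, Zephyr), (Jo, Hal, 27, 24, 40, Zephyr), (Rae, Gus, 1, 13, 36, Omega), (Rae, Gus, 13, 37, 36, Omega), (Sam, Ned, 24, 14, 40, Beta), (Wes, Cal, 1, 13, 20, Omega), (Wes, Cal, 13, 37, 20, Omega)}
Apply σ_{mid > 18}; surviving tuples: {(Gus, Quin, 21, 29, 17, Helix), (Gus, Quin, 27, 24, 17, Helix), (Jo, Hal, 21, 29, 40, Zephyr), (Jo, Hal, 27, 24, 40, Zephyr), (Sam, Ned, 24, 14, 40, Beta)}
Keep only column(s) aid, mid (2 duplicate(s) eliminated): {(14, 24), (24, 27), (29, 21)}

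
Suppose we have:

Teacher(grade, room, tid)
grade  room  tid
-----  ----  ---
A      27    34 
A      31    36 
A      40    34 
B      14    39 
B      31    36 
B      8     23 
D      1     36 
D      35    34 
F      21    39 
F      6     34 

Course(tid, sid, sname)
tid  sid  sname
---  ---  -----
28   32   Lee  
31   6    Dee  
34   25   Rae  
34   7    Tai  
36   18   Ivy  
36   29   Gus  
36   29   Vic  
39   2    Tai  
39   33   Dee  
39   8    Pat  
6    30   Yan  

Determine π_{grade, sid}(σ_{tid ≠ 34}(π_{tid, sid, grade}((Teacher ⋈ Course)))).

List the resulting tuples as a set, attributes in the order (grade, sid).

Natural join on tid: {(A, 27, 34, 25, Rae), (A, 27, 34, 7, Tai), (A, 31, 36, 18, Ivy), (A, 31, 36, 29, Gus), (A, 31, 36, 29, Vic), (A, 40, 34, 25, Rae), (A, 40, 34, 7, Tai), (B, 14, 39, 2, Tai), (B, 14, 39, 33, Dee), (B, 14, 39, 8, Pat), (B, 31, 36, 18, Ivy), (B, 31, 36, 29, Gus), (B, 31, 36, 29, Vic), (D, 1, 36, 18, Ivy), (D, 1, 36, 29, Gus), (D, 1, 36, 29, Vic), (D, 35, 34, 25, Rae), (D, 35, 34, 7, Tai), (F, 21, 39, 2, Tai), (F, 21, 39, 33, Dee), (F, 21, 39, 8, Pat), (F, 6, 34, 25, Rae), (F, 6, 34, 7, Tai)}
π_{tid, sid, grade} gives {(34, 25, A), (34, 25, D), (34, 25, F), (34, 7, A), (34, 7, D), (34, 7, F), (36, 18, A), (36, 18, B), (36, 18, D), (36, 29, A), (36, 29, B), (36, 29, D), (39, 2, B), (39, 2, F), (39, 33, B), (39, 33, F), (39, 8, B), (39, 8, F)} (5 duplicate(s) eliminated).
Filtering on tid ≠ 34 leaves {(36, 18, A), (36, 18, B), (36, 18, D), (36, 29, A), (36, 29, B), (36, 29, D), (39, 2, B), (39, 2, F), (39, 33, B), (39, 33, F), (39, 8, B), (39, 8, F)}.
π_{grade, sid} gives {(A, 18), (A, 29), (B, 18), (B, 2), (B, 29), (B, 33), (B, 8), (D, 18), (D, 29), (F, 2), (F, 33), (F, 8)}.

{(A, 18), (A, 29), (B, 18), (B, 2), (B, 29), (B, 33), (B, 8), (D, 18), (D, 29), (F, 2), (F, 33), (F, 8)}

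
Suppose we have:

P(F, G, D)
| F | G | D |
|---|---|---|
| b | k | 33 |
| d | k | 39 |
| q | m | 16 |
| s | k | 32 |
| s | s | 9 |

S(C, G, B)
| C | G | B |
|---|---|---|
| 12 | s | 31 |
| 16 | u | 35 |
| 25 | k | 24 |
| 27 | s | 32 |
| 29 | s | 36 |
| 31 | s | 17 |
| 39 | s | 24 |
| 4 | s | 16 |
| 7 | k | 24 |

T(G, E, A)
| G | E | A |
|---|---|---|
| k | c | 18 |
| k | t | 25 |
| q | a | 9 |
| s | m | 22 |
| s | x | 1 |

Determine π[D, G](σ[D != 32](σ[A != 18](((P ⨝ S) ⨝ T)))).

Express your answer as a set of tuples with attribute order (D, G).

P ⋈ S (natural join on G): {(b, k, 33, 25, 24), (b, k, 33, 7, 24), (d, k, 39, 25, 24), (d, k, 39, 7, 24), (s, k, 32, 25, 24), (s, k, 32, 7, 24), (s, s, 9, 12, 31), (s, s, 9, 27, 32), (s, s, 9, 29, 36), (s, s, 9, 31, 17), (s, s, 9, 39, 24), (s, s, 9, 4, 16)}
(P ⨝ S) ⋈ T (natural join on G): {(b, k, 33, 25, 24, c, 18), (b, k, 33, 25, 24, t, 25), (b, k, 33, 7, 24, c, 18), (b, k, 33, 7, 24, t, 25), (d, k, 39, 25, 24, c, 18), (d, k, 39, 25, 24, t, 25), (d, k, 39, 7, 24, c, 18), (d, k, 39, 7, 24, t, 25), (s, k, 32, 25, 24, c, 18), (s, k, 32, 25, 24, t, 25), (s, k, 32, 7, 24, c, 18), (s, k, 32, 7, 24, t, 25), (s, s, 9, 12, 31, m, 22), (s, s, 9, 12, 31, x, 1), (s, s, 9, 27, 32, m, 22), (s, s, 9, 27, 32, x, 1), (s, s, 9, 29, 36, m, 22), (s, s, 9, 29, 36, x, 1), (s, s, 9, 31, 17, m, 22), (s, s, 9, 31, 17, x, 1), (s, s, 9, 39, 24, m, 22), (s, s, 9, 39, 24, x, 1), (s, s, 9, 4, 16, m, 22), (s, s, 9, 4, 16, x, 1)}
Filtering on A != 18 leaves {(b, k, 33, 25, 24, t, 25), (b, k, 33, 7, 24, t, 25), (d, k, 39, 25, 24, t, 25), (d, k, 39, 7, 24, t, 25), (s, k, 32, 25, 24, t, 25), (s, k, 32, 7, 24, t, 25), (s, s, 9, 12, 31, m, 22), (s, s, 9, 12, 31, x, 1), (s, s, 9, 27, 32, m, 22), (s, s, 9, 27, 32, x, 1), (s, s, 9, 29, 36, m, 22), (s, s, 9, 29, 36, x, 1), (s, s, 9, 31, 17, m, 22), (s, s, 9, 31, 17, x, 1), (s, s, 9, 39, 24, m, 22), (s, s, 9, 39, 24, x, 1), (s, s, 9, 4, 16, m, 22), (s, s, 9, 4, 16, x, 1)}.
Filtering on D != 32 leaves {(b, k, 33, 25, 24, t, 25), (b, k, 33, 7, 24, t, 25), (d, k, 39, 25, 24, t, 25), (d, k, 39, 7, 24, t, 25), (s, s, 9, 12, 31, m, 22), (s, s, 9, 12, 31, x, 1), (s, s, 9, 27, 32, m, 22), (s, s, 9, 27, 32, x, 1), (s, s, 9, 29, 36, m, 22), (s, s, 9, 29, 36, x, 1), (s, s, 9, 31, 17, m, 22), (s, s, 9, 31, 17, x, 1), (s, s, 9, 39, 24, m, 22), (s, s, 9, 39, 24, x, 1), (s, s, 9, 4, 16, m, 22), (s, s, 9, 4, 16, x, 1)}.
π[D, G]: project onto (D, G) (13 duplicate(s) eliminated) → {(33, k), (39, k), (9, s)}

{(33, k), (39, k), (9, s)}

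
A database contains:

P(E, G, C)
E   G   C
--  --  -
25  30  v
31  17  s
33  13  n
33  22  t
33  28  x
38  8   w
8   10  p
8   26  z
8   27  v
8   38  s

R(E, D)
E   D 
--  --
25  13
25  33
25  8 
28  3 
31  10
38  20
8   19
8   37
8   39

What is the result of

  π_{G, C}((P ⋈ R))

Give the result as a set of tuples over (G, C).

Natural join on E: {(25, 30, v, 13), (25, 30, v, 33), (25, 30, v, 8), (31, 17, s, 10), (38, 8, w, 20), (8, 10, p, 19), (8, 10, p, 37), (8, 10, p, 39), (8, 26, z, 19), (8, 26, z, 37), (8, 26, z, 39), (8, 27, v, 19), (8, 27, v, 37), (8, 27, v, 39), (8, 38, s, 19), (8, 38, s, 37), (8, 38, s, 39)}
Projecting to G, C (10 duplicate(s) eliminated): {(10, p), (17, s), (26, z), (27, v), (30, v), (38, s), (8, w)}

{(10, p), (17, s), (26, z), (27, v), (30, v), (38, s), (8, w)}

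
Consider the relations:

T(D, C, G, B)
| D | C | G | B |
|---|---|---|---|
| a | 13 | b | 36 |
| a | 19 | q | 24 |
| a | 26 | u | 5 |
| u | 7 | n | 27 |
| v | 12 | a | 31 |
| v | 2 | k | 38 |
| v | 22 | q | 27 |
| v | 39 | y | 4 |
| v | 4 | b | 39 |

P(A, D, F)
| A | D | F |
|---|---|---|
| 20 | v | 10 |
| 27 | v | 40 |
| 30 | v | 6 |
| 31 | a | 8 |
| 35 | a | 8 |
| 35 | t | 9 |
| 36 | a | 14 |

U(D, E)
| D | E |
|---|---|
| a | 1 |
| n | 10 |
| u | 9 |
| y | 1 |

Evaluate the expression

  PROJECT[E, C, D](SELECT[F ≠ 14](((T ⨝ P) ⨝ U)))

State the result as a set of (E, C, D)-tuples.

{(1, 13, a), (1, 19, a), (1, 26, a)}

T ⋈ P (natural join on D): {(a, 13, b, 36, 31, 8), (a, 13, b, 36, 35, 8), (a, 13, b, 36, 36, 14), (a, 19, q, 24, 31, 8), (a, 19, q, 24, 35, 8), (a, 19, q, 24, 36, 14), (a, 26, u, 5, 31, 8), (a, 26, u, 5, 35, 8), (a, 26, u, 5, 36, 14), (v, 12, a, 31, 20, 10), (v, 12, a, 31, 27, 40), (v, 12, a, 31, 30, 6), (v, 2, k, 38, 20, 10), (v, 2, k, 38, 27, 40), (v, 2, k, 38, 30, 6), (v, 22, q, 27, 20, 10), (v, 22, q, 27, 27, 40), (v, 22, q, 27, 30, 6), (v, 39, y, 4, 20, 10), (v, 39, y, 4, 27, 40), (v, 39, y, 4, 30, 6), (v, 4, b, 39, 20, 10), (v, 4, b, 39, 27, 40), (v, 4, b, 39, 30, 6)}
(T ⨝ P) ⋈ U (natural join on D): {(a, 13, b, 36, 31, 8, 1), (a, 13, b, 36, 35, 8, 1), (a, 13, b, 36, 36, 14, 1), (a, 19, q, 24, 31, 8, 1), (a, 19, q, 24, 35, 8, 1), (a, 19, q, 24, 36, 14, 1), (a, 26, u, 5, 31, 8, 1), (a, 26, u, 5, 35, 8, 1), (a, 26, u, 5, 36, 14, 1)}
Apply σ_{F ≠ 14}; surviving tuples: {(a, 13, b, 36, 31, 8, 1), (a, 13, b, 36, 35, 8, 1), (a, 19, q, 24, 31, 8, 1), (a, 19, q, 24, 35, 8, 1), (a, 26, u, 5, 31, 8, 1), (a, 26, u, 5, 35, 8, 1)}
Projecting to E, C, D (3 duplicate(s) eliminated): {(1, 13, a), (1, 19, a), (1, 26, a)}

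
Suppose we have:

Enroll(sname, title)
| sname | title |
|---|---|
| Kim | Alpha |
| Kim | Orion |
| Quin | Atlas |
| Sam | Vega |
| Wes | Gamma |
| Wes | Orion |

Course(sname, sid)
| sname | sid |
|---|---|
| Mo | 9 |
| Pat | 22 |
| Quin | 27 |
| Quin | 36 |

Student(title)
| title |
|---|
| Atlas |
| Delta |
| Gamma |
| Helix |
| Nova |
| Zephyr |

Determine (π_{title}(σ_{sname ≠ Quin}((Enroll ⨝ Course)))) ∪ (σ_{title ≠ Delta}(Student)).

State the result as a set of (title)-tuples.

Enroll ⋈ Course (natural join on sname): {(Quin, Atlas, 27), (Quin, Atlas, 36)}
σ[sname ≠ Quin]: keep tuples satisfying sname ≠ Quin → {}
π[title]: project onto (title) → {}
σ[title ≠ Delta]: keep tuples satisfying title ≠ Delta → {Atlas, Gamma, Helix, Nova, Zephyr}
Union: {} with {Atlas, Gamma, Helix, Nova, Zephyr} → {Atlas, Gamma, Helix, Nova, Zephyr}

{Atlas, Gamma, Helix, Nova, Zephyr}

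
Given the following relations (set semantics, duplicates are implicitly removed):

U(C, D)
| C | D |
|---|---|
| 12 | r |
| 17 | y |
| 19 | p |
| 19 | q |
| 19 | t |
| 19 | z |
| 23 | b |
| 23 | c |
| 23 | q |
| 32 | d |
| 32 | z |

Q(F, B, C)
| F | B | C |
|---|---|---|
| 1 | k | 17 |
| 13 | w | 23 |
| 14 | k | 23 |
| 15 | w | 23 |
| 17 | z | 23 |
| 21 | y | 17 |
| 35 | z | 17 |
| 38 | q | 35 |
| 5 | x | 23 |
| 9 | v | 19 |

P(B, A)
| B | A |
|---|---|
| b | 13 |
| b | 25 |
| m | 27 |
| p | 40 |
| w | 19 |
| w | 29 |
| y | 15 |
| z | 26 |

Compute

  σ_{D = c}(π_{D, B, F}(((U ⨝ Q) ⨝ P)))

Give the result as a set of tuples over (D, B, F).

{(c, w, 13), (c, w, 15), (c, z, 17)}

Natural join on C: {(17, y, 1, k), (17, y, 21, y), (17, y, 35, z), (19, p, 9, v), (19, q, 9, v), (19, t, 9, v), (19, z, 9, v), (23, b, 13, w), (23, b, 14, k), (23, b, 15, w), (23, b, 17, z), (23, b, 5, x), (23, c, 13, w), (23, c, 14, k), (23, c, 15, w), (23, c, 17, z), (23, c, 5, x), (23, q, 13, w), (23, q, 14, k), (23, q, 15, w), (23, q, 17, z), (23, q, 5, x)}
Natural join on B: {(17, y, 21, y, 15), (17, y, 35, z, 26), (23, b, 13, w, 19), (23, b, 13, w, 29), (23, b, 15, w, 19), (23, b, 15, w, 29), (23, b, 17, z, 26), (23, c, 13, w, 19), (23, c, 13, w, 29), (23, c, 15, w, 19), (23, c, 15, w, 29), (23, c, 17, z, 26), (23, q, 13, w, 19), (23, q, 13, w, 29), (23, q, 15, w, 19), (23, q, 15, w, 29), (23, q, 17, z, 26)}
π_{D, B, F} gives {(b, w, 13), (b, w, 15), (b, z, 17), (c, w, 13), (c, w, 15), (c, z, 17), (q, w, 13), (q, w, 15), (q, z, 17), (y, y, 21), (y, z, 35)} (6 duplicate(s) eliminated).
σ[D = c]: keep tuples satisfying D = c → {(c, w, 13), (c, w, 15), (c, z, 17)}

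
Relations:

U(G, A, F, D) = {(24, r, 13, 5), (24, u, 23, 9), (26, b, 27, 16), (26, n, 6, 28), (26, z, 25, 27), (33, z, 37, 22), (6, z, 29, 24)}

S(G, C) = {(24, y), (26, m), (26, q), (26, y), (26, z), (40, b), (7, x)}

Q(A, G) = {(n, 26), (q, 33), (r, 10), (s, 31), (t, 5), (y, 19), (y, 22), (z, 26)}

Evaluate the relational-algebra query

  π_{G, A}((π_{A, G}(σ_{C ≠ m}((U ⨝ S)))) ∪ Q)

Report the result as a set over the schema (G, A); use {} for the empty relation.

{(10, r), (19, y), (22, y), (24, r), (24, u), (26, b), (26, n), (26, z), (31, s), (33, q), (5, t)}

Joining U and S on G yields {(24, r, 13, 5, y), (24, u, 23, 9, y), (26, b, 27, 16, m), (26, b, 27, 16, q), (26, b, 27, 16, y), (26, b, 27, 16, z), (26, n, 6, 28, m), (26, n, 6, 28, q), (26, n, 6, 28, y), (26, n, 6, 28, z), (26, z, 25, 27, m), (26, z, 25, 27, q), (26, z, 25, 27, y), (26, z, 25, 27, z)}.
Apply σ_{C ≠ m}; surviving tuples: {(24, r, 13, 5, y), (24, u, 23, 9, y), (26, b, 27, 16, q), (26, b, 27, 16, y), (26, b, 27, 16, z), (26, n, 6, 28, q), (26, n, 6, 28, y), (26, n, 6, 28, z), (26, z, 25, 27, q), (26, z, 25, 27, y), (26, z, 25, 27, z)}
Keep only column(s) A, G (6 duplicate(s) eliminated): {(b, 26), (n, 26), (r, 24), (u, 24), (z, 26)}
Set union of the two operands is {(b, 26), (n, 26), (q, 33), (r, 10), (r, 24), (s, 31), (t, 5), (u, 24), (y, 19), (y, 22), (z, 26)}.
Keep only column(s) G, A: {(10, r), (19, y), (22, y), (24, r), (24, u), (26, b), (26, n), (26, z), (31, s), (33, q), (5, t)}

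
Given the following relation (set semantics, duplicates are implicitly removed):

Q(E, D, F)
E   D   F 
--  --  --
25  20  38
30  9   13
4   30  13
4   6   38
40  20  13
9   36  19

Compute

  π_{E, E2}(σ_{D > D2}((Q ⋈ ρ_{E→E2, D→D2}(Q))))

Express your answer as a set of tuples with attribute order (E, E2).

{(25, 4), (4, 30), (4, 40), (40, 30)}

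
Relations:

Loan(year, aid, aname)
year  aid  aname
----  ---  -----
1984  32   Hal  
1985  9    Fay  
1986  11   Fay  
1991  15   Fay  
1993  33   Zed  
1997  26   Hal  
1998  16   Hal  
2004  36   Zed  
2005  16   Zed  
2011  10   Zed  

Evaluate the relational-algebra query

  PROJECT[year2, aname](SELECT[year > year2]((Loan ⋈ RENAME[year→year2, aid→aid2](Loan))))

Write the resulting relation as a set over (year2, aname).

{(1984, Hal), (1985, Fay), (1986, Fay), (1993, Zed), (1997, Hal), (2004, Zed), (2005, Zed)}

ρ[year→year2, aid→aid2]: schema becomes (year2, aid2, aname); tuples unchanged.
Natural join on aname: {(1984, 32, Hal, 1984, 32), (1984, 32, Hal, 1997, 26), (1984, 32, Hal, 1998, 16), (1985, 9, Fay, 1985, 9), (1985, 9, Fay, 1986, 11), (1985, 9, Fay, 1991, 15), (1986, 11, Fay, 1985, 9), (1986, 11, Fay, 1986, 11), (1986, 11, Fay, 1991, 15), (1991, 15, Fay, 1985, 9), (1991, 15, Fay, 1986, 11), (1991, 15, Fay, 1991, 15), (1993, 33, Zed, 1993, 33), (1993, 33, Zed, 2004, 36), (1993, 33, Zed, 2005, 16), (1993, 33, Zed, 2011, 10), (1997, 26, Hal, 1984, 32), (1997, 26, Hal, 1997, 26), (1997, 26, Hal, 1998, 16), (1998, 16, Hal, 1984, 32), (1998, 16, Hal, 1997, 26), (1998, 16, Hal, 1998, 16), (2004, 36, Zed, 1993, 33), (2004, 36, Zed, 2004, 36), (2004, 36, Zed, 2005, 16), (2004, 36, Zed, 2011, 10), (2005, 16, Zed, 1993, 33), (2005, 16, Zed, 2004, 36), (2005, 16, Zed, 2005, 16), (2005, 16, Zed, 2011, 10), (2011, 10, Zed, 1993, 33), (2011, 10, Zed, 2004, 36), (2011, 10, Zed, 2005, 16), (2011, 10, Zed, 2011, 10)}
Apply σ_{year > year2}; surviving tuples: {(1986, 11, Fay, 1985, 9), (1991, 15, Fay, 1985, 9), (1991, 15, Fay, 1986, 11), (1997, 26, Hal, 1984, 32), (1998, 16, Hal, 1984, 32), (1998, 16, Hal, 1997, 26), (2004, 36, Zed, 1993, 33), (2005, 16, Zed, 1993, 33), (2005, 16, Zed, 2004, 36), (2011, 10, Zed, 1993, 33), (2011, 10, Zed, 2004, 36), (2011, 10, Zed, 2005, 16)}
π[year2, aname]: project onto (year2, aname) (5 duplicate(s) eliminated) → {(1984, Hal), (1985, Fay), (1986, Fay), (1993, Zed), (1997, Hal), (2004, Zed), (2005, Zed)}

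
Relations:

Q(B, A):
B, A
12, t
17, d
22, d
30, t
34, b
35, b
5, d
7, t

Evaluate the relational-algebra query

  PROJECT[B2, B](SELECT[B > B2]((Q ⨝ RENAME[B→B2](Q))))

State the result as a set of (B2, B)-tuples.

{(12, 30), (17, 22), (34, 35), (5, 17), (5, 22), (7, 12), (7, 30)}

ρ[B→B2]: schema becomes (B2, A); tuples unchanged.
Natural join on A: {(12, t, 12), (12, t, 30), (12, t, 7), (17, d, 17), (17, d, 22), (17, d, 5), (22, d, 17), (22, d, 22), (22, d, 5), (30, t, 12), (30, t, 30), (30, t, 7), (34, b, 34), (34, b, 35), (35, b, 34), (35, b, 35), (5, d, 17), (5, d, 22), (5, d, 5), (7, t, 12), (7, t, 30), (7, t, 7)}
σ[B > B2]: keep tuples satisfying B > B2 → {(12, t, 7), (17, d, 5), (22, d, 17), (22, d, 5), (30, t, 12), (30, t, 7), (35, b, 34)}
Projecting to B2, B: {(12, 30), (17, 22), (34, 35), (5, 17), (5, 22), (7, 12), (7, 30)}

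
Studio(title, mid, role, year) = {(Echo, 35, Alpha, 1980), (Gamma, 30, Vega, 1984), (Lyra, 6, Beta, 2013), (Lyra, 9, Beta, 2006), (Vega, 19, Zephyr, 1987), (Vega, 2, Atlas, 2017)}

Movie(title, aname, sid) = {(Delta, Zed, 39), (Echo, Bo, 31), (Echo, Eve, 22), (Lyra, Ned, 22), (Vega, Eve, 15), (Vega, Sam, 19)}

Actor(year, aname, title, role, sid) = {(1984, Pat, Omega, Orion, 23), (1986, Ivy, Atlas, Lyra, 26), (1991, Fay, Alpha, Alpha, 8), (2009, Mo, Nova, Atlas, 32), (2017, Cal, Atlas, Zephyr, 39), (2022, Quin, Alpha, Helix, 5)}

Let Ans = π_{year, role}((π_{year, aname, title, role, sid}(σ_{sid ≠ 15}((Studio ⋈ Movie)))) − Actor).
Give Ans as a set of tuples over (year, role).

{(1980, Alpha), (1987, Zephyr), (2006, Beta), (2013, Beta), (2017, Atlas)}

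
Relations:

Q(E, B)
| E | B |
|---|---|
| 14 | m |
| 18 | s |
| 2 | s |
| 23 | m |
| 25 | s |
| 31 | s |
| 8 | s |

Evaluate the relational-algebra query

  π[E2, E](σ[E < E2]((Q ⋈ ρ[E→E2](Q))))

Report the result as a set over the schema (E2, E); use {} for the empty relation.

ρ[E→E2]: schema becomes (E2, B); tuples unchanged.
Natural join on B: {(14, m, 14), (14, m, 23), (18, s, 18), (18, s, 2), (18, s, 25), (18, s, 31), (18, s, 8), (2, s, 18), (2, s, 2), (2, s, 25), (2, s, 31), (2, s, 8), (23, m, 14), (23, m, 23), (25, s, 18), (25, s, 2), (25, s, 25), (25, s, 31), (25, s, 8), (31, s, 18), (31, s, 2), (31, s, 25), (31, s, 31), (31, s, 8), (8, s, 18), (8, s, 2), (8, s, 25), (8, s, 31), (8, s, 8)}
Apply σ_{E < E2}; surviving tuples: {(14, m, 23), (18, s, 25), (18, s, 31), (2, s, 18), (2, s, 25), (2, s, 31), (2, s, 8), (25, s, 31), (8, s, 18), (8, s, 25), (8, s, 31)}
Keep only column(s) E2, E: {(18, 2), (18, 8), (23, 14), (25, 18), (25, 2), (25, 8), (31, 18), (31, 2), (31, 25), (31, 8), (8, 2)}

{(18, 2), (18, 8), (23, 14), (25, 18), (25, 2), (25, 8), (31, 18), (31, 2), (31, 25), (31, 8), (8, 2)}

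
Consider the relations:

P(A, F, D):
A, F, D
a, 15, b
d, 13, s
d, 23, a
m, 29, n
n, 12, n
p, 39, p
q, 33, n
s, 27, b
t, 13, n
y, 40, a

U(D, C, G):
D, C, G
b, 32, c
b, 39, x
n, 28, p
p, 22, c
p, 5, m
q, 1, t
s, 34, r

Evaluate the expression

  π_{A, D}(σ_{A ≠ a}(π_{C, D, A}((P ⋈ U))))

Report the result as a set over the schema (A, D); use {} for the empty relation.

{(d, s), (m, n), (n, n), (p, p), (q, n), (s, b), (t, n)}

P ⋈ U (natural join on D): {(a, 15, b, 32, c), (a, 15, b, 39, x), (d, 13, s, 34, r), (m, 29, n, 28, p), (n, 12, n, 28, p), (p, 39, p, 22, c), (p, 39, p, 5, m), (q, 33, n, 28, p), (s, 27, b, 32, c), (s, 27, b, 39, x), (t, 13, n, 28, p)}
π_{C, D, A} gives {(22, p, p), (28, n, m), (28, n, n), (28, n, q), (28, n, t), (32, b, a), (32, b, s), (34, s, d), (39, b, a), (39, b, s), (5, p, p)}.
Filtering on A ≠ a leaves {(22, p, p), (28, n, m), (28, n, n), (28, n, q), (28, n, t), (32, b, s), (34, s, d), (39, b, s), (5, p, p)}.
π_{A, D} gives {(d, s), (m, n), (n, n), (p, p), (q, n), (s, b), (t, n)} (2 duplicate(s) eliminated).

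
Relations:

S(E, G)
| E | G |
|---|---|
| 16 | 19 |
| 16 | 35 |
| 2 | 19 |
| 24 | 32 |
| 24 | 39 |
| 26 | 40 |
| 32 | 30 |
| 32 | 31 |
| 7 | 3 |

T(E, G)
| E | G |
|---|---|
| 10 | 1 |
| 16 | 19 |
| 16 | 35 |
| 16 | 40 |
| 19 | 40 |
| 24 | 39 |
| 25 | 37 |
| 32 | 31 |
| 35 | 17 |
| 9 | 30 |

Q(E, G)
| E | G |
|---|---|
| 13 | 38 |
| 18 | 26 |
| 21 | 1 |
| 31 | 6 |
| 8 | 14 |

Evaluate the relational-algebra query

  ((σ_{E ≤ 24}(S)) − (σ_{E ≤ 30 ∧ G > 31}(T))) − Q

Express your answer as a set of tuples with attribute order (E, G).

Apply σ_{E ≤ 24}; surviving tuples: {(16, 19), (16, 35), (2, 19), (24, 32), (24, 39), (7, 3)}
Apply σ_{E ≤ 30 ∧ G > 31}; surviving tuples: {(16, 35), (16, 40), (19, 40), (24, 39), (25, 37)}
Set difference of the two operands is {(16, 19), (2, 19), (24, 32), (7, 3)}.
Set difference of the two operands is {(16, 19), (2, 19), (24, 32), (7, 3)}.

{(16, 19), (2, 19), (24, 32), (7, 3)}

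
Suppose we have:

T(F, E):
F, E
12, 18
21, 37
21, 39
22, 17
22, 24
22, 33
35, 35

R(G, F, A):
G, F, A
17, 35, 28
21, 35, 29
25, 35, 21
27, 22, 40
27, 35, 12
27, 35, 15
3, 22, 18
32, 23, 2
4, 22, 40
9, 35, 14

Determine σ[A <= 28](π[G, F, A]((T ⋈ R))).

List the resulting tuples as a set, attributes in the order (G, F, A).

Joining T and R on F yields {(22, 17, 27, 40), (22, 17, 3, 18), (22, 17, 4, 40), (22, 24, 27, 40), (22, 24, 3, 18), (22, 24, 4, 40), (22, 33, 27, 40), (22, 33, 3, 18), (22, 33, 4, 40), (35, 35, 17, 28), (35, 35, 21, 29), (35, 35, 25, 21), (35, 35, 27, 12), (35, 35, 27, 15), (35, 35, 9, 14)}.
Projecting to G, F, A (6 duplicate(s) eliminated): {(17, 35, 28), (21, 35, 29), (25, 35, 21), (27, 22, 40), (27, 35, 12), (27, 35, 15), (3, 22, 18), (4, 22, 40), (9, 35, 14)}
σ[A <= 28]: keep tuples satisfying A <= 28 → {(17, 35, 28), (25, 35, 21), (27, 35, 12), (27, 35, 15), (3, 22, 18), (9, 35, 14)}

{(17, 35, 28), (25, 35, 21), (27, 35, 12), (27, 35, 15), (3, 22, 18), (9, 35, 14)}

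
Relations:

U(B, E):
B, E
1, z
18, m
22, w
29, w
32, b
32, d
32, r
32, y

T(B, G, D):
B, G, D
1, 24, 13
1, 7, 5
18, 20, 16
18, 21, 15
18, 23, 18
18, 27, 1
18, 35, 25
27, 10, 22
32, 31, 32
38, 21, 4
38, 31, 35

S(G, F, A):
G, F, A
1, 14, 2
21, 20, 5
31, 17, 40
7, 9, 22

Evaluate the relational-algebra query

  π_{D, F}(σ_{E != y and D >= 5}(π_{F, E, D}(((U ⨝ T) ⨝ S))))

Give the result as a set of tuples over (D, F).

{(15, 20), (32, 17), (5, 9)}

Natural join on B: {(1, z, 24, 13), (1, z, 7, 5), (18, m, 20, 16), (18, m, 21, 15), (18, m, 23, 18), (18, m, 27, 1), (18, m, 35, 25), (32, b, 31, 32), (32, d, 31, 32), (32, r, 31, 32), (32, y, 31, 32)}
Natural join on G: {(1, z, 7, 5, 9, 22), (18, m, 21, 15, 20, 5), (32, b, 31, 32, 17, 40), (32, d, 31, 32, 17, 40), (32, r, 31, 32, 17, 40), (32, y, 31, 32, 17, 40)}
π[F, E, D]: project onto (F, E, D) → {(17, b, 32), (17, d, 32), (17, r, 32), (17, y, 32), (20, m, 15), (9, z, 5)}
Filtering on E != y and D >= 5 leaves {(17, b, 32), (17, d, 32), (17, r, 32), (20, m, 15), (9, z, 5)}.
π[D, F]: project onto (D, F) (2 duplicate(s) eliminated) → {(15, 20), (32, 17), (5, 9)}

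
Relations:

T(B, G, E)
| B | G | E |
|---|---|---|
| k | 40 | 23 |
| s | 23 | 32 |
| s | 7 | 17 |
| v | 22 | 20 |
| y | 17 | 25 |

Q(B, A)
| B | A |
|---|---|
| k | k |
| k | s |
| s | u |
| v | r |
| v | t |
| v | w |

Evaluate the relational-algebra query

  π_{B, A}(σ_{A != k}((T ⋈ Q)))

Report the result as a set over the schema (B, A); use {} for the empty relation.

{(k, s), (s, u), (v, r), (v, t), (v, w)}

Natural join on B: {(k, 40, 23, k), (k, 40, 23, s), (s, 23, 32, u), (s, 7, 17, u), (v, 22, 20, r), (v, 22, 20, t), (v, 22, 20, w)}
σ[A != k]: keep tuples satisfying A != k → {(k, 40, 23, s), (s, 23, 32, u), (s, 7, 17, u), (v, 22, 20, r), (v, 22, 20, t), (v, 22, 20, w)}
π_{B, A} gives {(k, s), (s, u), (v, r), (v, t), (v, w)} (1 duplicate(s) eliminated).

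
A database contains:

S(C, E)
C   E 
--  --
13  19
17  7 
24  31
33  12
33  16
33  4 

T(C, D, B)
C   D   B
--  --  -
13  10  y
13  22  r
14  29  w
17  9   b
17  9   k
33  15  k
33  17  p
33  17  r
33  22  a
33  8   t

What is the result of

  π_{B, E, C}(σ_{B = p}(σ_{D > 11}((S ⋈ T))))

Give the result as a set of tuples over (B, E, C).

{(p, 12, 33), (p, 16, 33), (p, 4, 33)}

Joining S and T on C yields {(13, 19, 10, y), (13, 19, 22, r), (17, 7, 9, b), (17, 7, 9, k), (33, 12, 15, k), (33, 12, 17, p), (33, 12, 17, r), (33, 12, 22, a), (33, 12, 8, t), (33, 16, 15, k), (33, 16, 17, p), (33, 16, 17, r), (33, 16, 22, a), (33, 16, 8, t), (33, 4, 15, k), (33, 4, 17, p), (33, 4, 17, r), (33, 4, 22, a), (33, 4, 8, t)}.
Selection D > 11: {(13, 19, 22, r), (33, 12, 15, k), (33, 12, 17, p), (33, 12, 17, r), (33, 12, 22, a), (33, 16, 15, k), (33, 16, 17, p), (33, 16, 17, r), (33, 16, 22, a), (33, 4, 15, k), (33, 4, 17, p), (33, 4, 17, r), (33, 4, 22, a)}
Selection B = p: {(33, 12, 17, p), (33, 16, 17, p), (33, 4, 17, p)}
Projecting to B, E, C: {(p, 12, 33), (p, 16, 33), (p, 4, 33)}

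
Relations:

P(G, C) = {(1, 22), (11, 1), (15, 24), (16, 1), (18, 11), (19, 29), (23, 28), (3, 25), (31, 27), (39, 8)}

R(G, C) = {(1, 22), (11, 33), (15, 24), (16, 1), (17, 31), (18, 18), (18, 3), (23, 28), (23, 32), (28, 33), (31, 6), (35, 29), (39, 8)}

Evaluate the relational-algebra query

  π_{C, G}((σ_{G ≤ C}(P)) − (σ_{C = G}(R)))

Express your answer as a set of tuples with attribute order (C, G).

{(22, 1), (24, 15), (25, 3), (28, 23), (29, 19)}

Filtering on G ≤ C leaves {(1, 22), (15, 24), (19, 29), (23, 28), (3, 25)}.
Filtering on C = G leaves {(18, 18)}.
Difference: {(1, 22), (15, 24), (19, 29), (23, 28), (3, 25)} with {(18, 18)} → {(1, 22), (15, 24), (19, 29), (23, 28), (3, 25)}
Projecting to C, G: {(22, 1), (24, 15), (25, 3), (28, 23), (29, 19)}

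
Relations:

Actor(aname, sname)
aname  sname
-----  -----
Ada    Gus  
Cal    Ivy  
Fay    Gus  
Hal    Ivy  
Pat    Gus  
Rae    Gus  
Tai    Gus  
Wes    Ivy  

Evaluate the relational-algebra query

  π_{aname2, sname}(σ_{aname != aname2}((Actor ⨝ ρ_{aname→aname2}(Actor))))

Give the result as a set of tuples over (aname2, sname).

ρ[aname→aname2]: schema becomes (aname2, sname); tuples unchanged.
Natural join on sname: {(Ada, Gus, Ada), (Ada, Gus, Fay), (Ada, Gus, Pat), (Ada, Gus, Rae), (Ada, Gus, Tai), (Cal, Ivy, Cal), (Cal, Ivy, Hal), (Cal, Ivy, Wes), (Fay, Gus, Ada), (Fay, Gus, Fay), (Fay, Gus, Pat), (Fay, Gus, Rae), (Fay, Gus, Tai), (Hal, Ivy, Cal), (Hal, Ivy, Hal), (Hal, Ivy, Wes), (Pat, Gus, Ada), (Pat, Gus, Fay), (Pat, Gus, Pat), (Pat, Gus, Rae), (Pat, Gus, Tai), (Rae, Gus, Ada), (Rae, Gus, Fay), (Rae, Gus, Pat), (Rae, Gus, Rae), (Rae, Gus, Tai), (Tai, Gus, Ada), (Tai, Gus, Fay), (Tai, Gus, Pat), (Tai, Gus, Rae), (Tai, Gus, Tai), (Wes, Ivy, Cal), (Wes, Ivy, Hal), (Wes, Ivy, Wes)}
σ[aname != aname2]: keep tuples satisfying aname != aname2 → {(Ada, Gus, Fay), (Ada, Gus, Pat), (Ada, Gus, Rae), (Ada, Gus, Tai), (Cal, Ivy, Hal), (Cal, Ivy, Wes), (Fay, Gus, Ada), (Fay, Gus, Pat), (Fay, Gus, Rae), (Fay, Gus, Tai), (Hal, Ivy, Cal), (Hal, Ivy, Wes), (Pat, Gus, Ada), (Pat, Gus, Fay), (Pat, Gus, Rae), (Pat, Gus, Tai), (Rae, Gus, Ada), (Rae, Gus, Fay), (Rae, Gus, Pat), (Rae, Gus, Tai), (Tai, Gus, Ada), (Tai, Gus, Fay), (Tai, Gus, Pat), (Tai, Gus, Rae), (Wes, Ivy, Cal), (Wes, Ivy, Hal)}
Projecting to aname2, sname (18 duplicate(s) eliminated): {(Ada, Gus), (Cal, Ivy), (Fay, Gus), (Hal, Ivy), (Pat, Gus), (Rae, Gus), (Tai, Gus), (Wes, Ivy)}

{(Ada, Gus), (Cal, Ivy), (Fay, Gus), (Hal, Ivy), (Pat, Gus), (Rae, Gus), (Tai, Gus), (Wes, Ivy)}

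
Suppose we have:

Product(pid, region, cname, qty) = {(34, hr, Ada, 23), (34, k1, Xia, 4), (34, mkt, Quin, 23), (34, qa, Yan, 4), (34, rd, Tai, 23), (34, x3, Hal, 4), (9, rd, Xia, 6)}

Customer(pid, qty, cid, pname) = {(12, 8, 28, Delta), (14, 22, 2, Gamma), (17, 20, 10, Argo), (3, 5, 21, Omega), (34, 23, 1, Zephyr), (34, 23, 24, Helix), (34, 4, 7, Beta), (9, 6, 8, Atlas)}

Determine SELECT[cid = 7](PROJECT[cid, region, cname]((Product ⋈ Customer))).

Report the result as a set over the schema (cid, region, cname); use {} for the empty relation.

Natural join on pid, qty: {(34, hr, Ada, 23, 1, Zephyr), (34, hr, Ada, 23, 24, Helix), (34, k1, Xia, 4, 7, Beta), (34, mkt, Quin, 23, 1, Zephyr), (34, mkt, Quin, 23, 24, Helix), (34, qa, Yan, 4, 7, Beta), (34, rd, Tai, 23, 1, Zephyr), (34, rd, Tai, 23, 24, Helix), (34, x3, Hal, 4, 7, Beta), (9, rd, Xia, 6, 8, Atlas)}
π_{cid, region, cname} gives {(1, hr, Ada), (1, mkt, Quin), (1, rd, Tai), (24, hr, Ada), (24, mkt, Quin), (24, rd, Tai), (7, k1, Xia), (7, qa, Yan), (7, x3, Hal), (8, rd, Xia)}.
σ[cid = 7]: keep tuples satisfying cid = 7 → {(7, k1, Xia), (7, qa, Yan), (7, x3, Hal)}

{(7, k1, Xia), (7, qa, Yan), (7, x3, Hal)}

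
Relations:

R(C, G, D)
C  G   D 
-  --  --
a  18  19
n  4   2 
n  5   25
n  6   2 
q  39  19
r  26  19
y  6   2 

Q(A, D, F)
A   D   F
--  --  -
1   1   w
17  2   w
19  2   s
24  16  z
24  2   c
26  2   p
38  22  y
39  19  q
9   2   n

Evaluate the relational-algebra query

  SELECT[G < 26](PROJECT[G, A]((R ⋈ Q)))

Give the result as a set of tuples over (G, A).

{(18, 39), (4, 17), (4, 19), (4, 24), (4, 26), (4, 9), (6, 17), (6, 19), (6, 24), (6, 26), (6, 9)}

Natural join on D: {(a, 18, 19, 39, q), (n, 4, 2, 17, w), (n, 4, 2, 19, s), (n, 4, 2, 24, c), (n, 4, 2, 26, p), (n, 4, 2, 9, n), (n, 6, 2, 17, w), (n, 6, 2, 19, s), (n, 6, 2, 24, c), (n, 6, 2, 26, p), (n, 6, 2, 9, n), (q, 39, 19, 39, q), (r, 26, 19, 39, q), (y, 6, 2, 17, w), (y, 6, 2, 19, s), (y, 6, 2, 24, c), (y, 6, 2, 26, p), (y, 6, 2, 9, n)}
π[G, A]: project onto (G, A) (5 duplicate(s) eliminated) → {(18, 39), (26, 39), (39, 39), (4, 17), (4, 19), (4, 24), (4, 26), (4, 9), (6, 17), (6, 19), (6, 24), (6, 26), (6, 9)}
Apply σ_{G < 26}; surviving tuples: {(18, 39), (4, 17), (4, 19), (4, 24), (4, 26), (4, 9), (6, 17), (6, 19), (6, 24), (6, 26), (6, 9)}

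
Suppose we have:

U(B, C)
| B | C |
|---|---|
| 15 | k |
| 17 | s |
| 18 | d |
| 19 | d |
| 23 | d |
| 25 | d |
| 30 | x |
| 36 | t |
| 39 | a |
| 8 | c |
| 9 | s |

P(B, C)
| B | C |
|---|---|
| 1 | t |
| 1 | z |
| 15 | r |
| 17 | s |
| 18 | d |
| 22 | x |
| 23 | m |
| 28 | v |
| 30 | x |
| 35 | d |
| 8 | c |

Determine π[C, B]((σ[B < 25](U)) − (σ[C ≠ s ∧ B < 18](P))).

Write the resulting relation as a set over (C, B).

{(d, 18), (d, 19), (d, 23), (k, 15), (s, 17), (s, 9)}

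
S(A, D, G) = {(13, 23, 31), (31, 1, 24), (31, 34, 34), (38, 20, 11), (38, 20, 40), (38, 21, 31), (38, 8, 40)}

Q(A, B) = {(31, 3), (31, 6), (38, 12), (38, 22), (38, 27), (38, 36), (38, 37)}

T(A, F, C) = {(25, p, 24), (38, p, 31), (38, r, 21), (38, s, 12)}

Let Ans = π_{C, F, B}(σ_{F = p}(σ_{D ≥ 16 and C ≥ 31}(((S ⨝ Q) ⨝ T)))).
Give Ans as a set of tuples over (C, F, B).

{(31, p, 12), (31, p, 22), (31, p, 27), (31, p, 36), (31, p, 37)}

Joining S and Q on A yields {(31, 1, 24, 3), (31, 1, 24, 6), (31, 34, 34, 3), (31, 34, 34, 6), (38, 20, 11, 12), (38, 20, 11, 22), (38, 20, 11, 27), (38, 20, 11, 36), (38, 20, 11, 37), (38, 20, 40, 12), (38, 20, 40, 22), (38, 20, 40, 27), (38, 20, 40, 36), (38, 20, 40, 37), (38, 21, 31, 12), (38, 21, 31, 22), (38, 21, 31, 27), (38, 21, 31, 36), (38, 21, 31, 37), (38, 8, 40, 12), (38, 8, 40, 22), (38, 8, 40, 27), (38, 8, 40, 36), (38, 8, 40, 37)}.
Joining (S ⨝ Q) and T on A yields {(38, 20, 11, 12, p, 31), (38, 20, 11, 12, r, 21), (38, 20, 11, 12, s, 12), (38, 20, 11, 22, p, 31), (38, 20, 11, 22, r, 21), (38, 20, 11, 22, s, 12), (38, 20, 11, 27, p, 31), (38, 20, 11, 27, r, 21), (38, 20, 11, 27, s, 12), (38, 20, 11, 36, p, 31), (38, 20, 11, 36, r, 21), (38, 20, 11, 36, s, 12), (38, 20, 11, 37, p, 31), (38, 20, 11, 37, r, 21), (38, 20, 11, 37, s, 12), (38, 20, 40, 12, p, 31), (38, 20, 40, 12, r, 21), (38, 20, 40, 12, s, 12), (38, 20, 40, 22, p, 31), (38, 20, 40, 22, r, 21), (38, 20, 40, 22, s, 12), (38, 20, 40, 27, p, 31), (38, 20, 40, 27, r, 21), (38, 20, 40, 27, s, 12), (38, 20, 40, 36, p, 31), (38, 20, 40, 36, r, 21), (38, 20, 40, 36, s, 12), (38, 20, 40, 37, p, 31), (38, 20, 40, 37, r, 21), (38, 20, 40, 37, s, 12), (38, 21, 31, 12, p, 31), (38, 21, 31, 12, r, 21), (38, 21, 31, 12, s, 12), (38, 21, 31, 22, p, 31), (38, 21, 31, 22, r, 21), (38, 21, 31, 22, s, 12), (38, 21, 31, 27, p, 31), (38, 21, 31, 27, r, 21), (38, 21, 31, 27, s, 12), (38, 21, 31, 36, p, 31), (38, 21, 31, 36, r, 21), (38, 21, 31, 36, s, 12), (38, 21, 31, 37, p, 31), (38, 21, 31, 37, r, 21), (38, 21, 31, 37, s, 12), (38, 8, 40, 12, p, 31), (38, 8, 40, 12, r, 21), (38, 8, 40, 12, s, 12), (38, 8, 40, 22, p, 31), (38, 8, 40, 22, r, 21), (38, 8, 40, 22, s, 12), (38, 8, 40, 27, p, 31), (38, 8, 40, 27, r, 21), (38, 8, 40, 27, s, 12), (38, 8, 40, 36, p, 31), (38, 8, 40, 36, r, 21), (38, 8, 40, 36, s, 12), (38, 8, 40, 37, p, 31), (38, 8, 40, 37, r, 21), (38, 8, 40, 37, s, 12)}.
Filtering on D ≥ 16 and C ≥ 31 leaves {(38, 20, 11, 12, p, 31), (38, 20, 11, 22, p, 31), (38, 20, 11, 27, p, 31), (38, 20, 11, 36, p, 31), (38, 20, 11, 37, p, 31), (38, 20, 40, 12, p, 31), (38, 20, 40, 22, p, 31), (38, 20, 40, 27, p, 31), (38, 20, 40, 36, p, 31), (38, 20, 40, 37, p, 31), (38, 21, 31, 12, p, 31), (38, 21, 31, 22, p, 31), (38, 21, 31, 27, p, 31), (38, 21, 31, 36, p, 31), (38, 21, 31, 37, p, 31)}.
Filtering on F = p leaves {(38, 20, 11, 12, p, 31), (38, 20, 11, 22, p, 31), (38, 20, 11, 27, p, 31), (38, 20, 11, 36, p, 31), (38, 20, 11, 37, p, 31), (38, 20, 40, 12, p, 31), (38, 20, 40, 22, p, 31), (38, 20, 40, 27, p, 31), (38, 20, 40, 36, p, 31), (38, 20, 40, 37, p, 31), (38, 21, 31, 12, p, 31), (38, 21, 31, 22, p, 31), (38, 21, 31, 27, p, 31), (38, 21, 31, 36, p, 31), (38, 21, 31, 37, p, 31)}.
π[C, F, B]: project onto (C, F, B) (10 duplicate(s) eliminated) → {(31, p, 12), (31, p, 22), (31, p, 27), (31, p, 36), (31, p, 37)}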